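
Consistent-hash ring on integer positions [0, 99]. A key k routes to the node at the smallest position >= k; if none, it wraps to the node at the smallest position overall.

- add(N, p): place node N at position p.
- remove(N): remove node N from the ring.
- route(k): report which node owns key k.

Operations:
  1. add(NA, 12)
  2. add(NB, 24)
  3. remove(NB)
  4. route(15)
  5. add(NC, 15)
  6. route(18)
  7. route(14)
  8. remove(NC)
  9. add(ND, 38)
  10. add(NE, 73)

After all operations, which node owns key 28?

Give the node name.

Answer: ND

Derivation:
Op 1: add NA@12 -> ring=[12:NA]
Op 2: add NB@24 -> ring=[12:NA,24:NB]
Op 3: remove NB -> ring=[12:NA]
Op 4: route key 15: none >= 15, wrap to smallest pos 12 -> NA
Op 5: add NC@15 -> ring=[12:NA,15:NC]
Op 6: route key 18: none >= 18, wrap to smallest pos 12 -> NA
Op 7: route key 14: smallest pos >= 14 is 15 -> NC
Op 8: remove NC -> ring=[12:NA]
Op 9: add ND@38 -> ring=[12:NA,38:ND]
Op 10: add NE@73 -> ring=[12:NA,38:ND,73:NE]
Final route key 28: smallest pos >= 28 is 38 -> ND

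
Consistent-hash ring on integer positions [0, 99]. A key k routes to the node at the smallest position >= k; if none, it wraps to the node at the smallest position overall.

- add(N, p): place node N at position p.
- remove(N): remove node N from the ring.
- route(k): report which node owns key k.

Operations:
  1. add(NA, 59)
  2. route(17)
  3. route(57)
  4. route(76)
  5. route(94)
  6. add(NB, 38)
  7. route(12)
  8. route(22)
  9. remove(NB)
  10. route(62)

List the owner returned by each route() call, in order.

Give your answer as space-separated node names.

Answer: NA NA NA NA NB NB NA

Derivation:
Op 1: add NA@59 -> ring=[59:NA]
Op 2: route key 17: smallest pos >= 17 is 59 -> NA
Op 3: route key 57: smallest pos >= 57 is 59 -> NA
Op 4: route key 76: none >= 76, wrap to smallest pos 59 -> NA
Op 5: route key 94: none >= 94, wrap to smallest pos 59 -> NA
Op 6: add NB@38 -> ring=[38:NB,59:NA]
Op 7: route key 12: smallest pos >= 12 is 38 -> NB
Op 8: route key 22: smallest pos >= 22 is 38 -> NB
Op 9: remove NB -> ring=[59:NA]
Op 10: route key 62: none >= 62, wrap to smallest pos 59 -> NA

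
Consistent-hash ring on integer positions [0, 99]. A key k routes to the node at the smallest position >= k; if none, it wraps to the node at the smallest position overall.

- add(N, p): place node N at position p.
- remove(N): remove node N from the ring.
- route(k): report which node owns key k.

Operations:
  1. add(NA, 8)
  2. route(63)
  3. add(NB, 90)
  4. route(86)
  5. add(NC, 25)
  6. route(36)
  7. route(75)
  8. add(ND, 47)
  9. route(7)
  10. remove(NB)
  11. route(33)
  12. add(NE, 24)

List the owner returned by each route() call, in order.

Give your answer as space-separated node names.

Answer: NA NB NB NB NA ND

Derivation:
Op 1: add NA@8 -> ring=[8:NA]
Op 2: route key 63: none >= 63, wrap to smallest pos 8 -> NA
Op 3: add NB@90 -> ring=[8:NA,90:NB]
Op 4: route key 86: smallest pos >= 86 is 90 -> NB
Op 5: add NC@25 -> ring=[8:NA,25:NC,90:NB]
Op 6: route key 36: smallest pos >= 36 is 90 -> NB
Op 7: route key 75: smallest pos >= 75 is 90 -> NB
Op 8: add ND@47 -> ring=[8:NA,25:NC,47:ND,90:NB]
Op 9: route key 7: smallest pos >= 7 is 8 -> NA
Op 10: remove NB -> ring=[8:NA,25:NC,47:ND]
Op 11: route key 33: smallest pos >= 33 is 47 -> ND
Op 12: add NE@24 -> ring=[8:NA,24:NE,25:NC,47:ND]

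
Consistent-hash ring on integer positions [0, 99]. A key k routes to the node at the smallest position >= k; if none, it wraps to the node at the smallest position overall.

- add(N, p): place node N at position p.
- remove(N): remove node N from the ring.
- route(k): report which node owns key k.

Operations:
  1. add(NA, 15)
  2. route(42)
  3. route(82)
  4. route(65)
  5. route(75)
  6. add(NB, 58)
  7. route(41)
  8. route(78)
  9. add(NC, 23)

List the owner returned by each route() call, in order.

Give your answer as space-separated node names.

Answer: NA NA NA NA NB NA

Derivation:
Op 1: add NA@15 -> ring=[15:NA]
Op 2: route key 42: none >= 42, wrap to smallest pos 15 -> NA
Op 3: route key 82: none >= 82, wrap to smallest pos 15 -> NA
Op 4: route key 65: none >= 65, wrap to smallest pos 15 -> NA
Op 5: route key 75: none >= 75, wrap to smallest pos 15 -> NA
Op 6: add NB@58 -> ring=[15:NA,58:NB]
Op 7: route key 41: smallest pos >= 41 is 58 -> NB
Op 8: route key 78: none >= 78, wrap to smallest pos 15 -> NA
Op 9: add NC@23 -> ring=[15:NA,23:NC,58:NB]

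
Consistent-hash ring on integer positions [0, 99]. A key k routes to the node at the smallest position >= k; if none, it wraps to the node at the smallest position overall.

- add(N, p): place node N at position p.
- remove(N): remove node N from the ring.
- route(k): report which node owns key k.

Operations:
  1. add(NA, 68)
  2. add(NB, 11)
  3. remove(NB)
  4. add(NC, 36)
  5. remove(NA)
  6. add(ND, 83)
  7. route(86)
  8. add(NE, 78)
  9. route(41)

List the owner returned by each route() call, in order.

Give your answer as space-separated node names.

Answer: NC NE

Derivation:
Op 1: add NA@68 -> ring=[68:NA]
Op 2: add NB@11 -> ring=[11:NB,68:NA]
Op 3: remove NB -> ring=[68:NA]
Op 4: add NC@36 -> ring=[36:NC,68:NA]
Op 5: remove NA -> ring=[36:NC]
Op 6: add ND@83 -> ring=[36:NC,83:ND]
Op 7: route key 86: none >= 86, wrap to smallest pos 36 -> NC
Op 8: add NE@78 -> ring=[36:NC,78:NE,83:ND]
Op 9: route key 41: smallest pos >= 41 is 78 -> NE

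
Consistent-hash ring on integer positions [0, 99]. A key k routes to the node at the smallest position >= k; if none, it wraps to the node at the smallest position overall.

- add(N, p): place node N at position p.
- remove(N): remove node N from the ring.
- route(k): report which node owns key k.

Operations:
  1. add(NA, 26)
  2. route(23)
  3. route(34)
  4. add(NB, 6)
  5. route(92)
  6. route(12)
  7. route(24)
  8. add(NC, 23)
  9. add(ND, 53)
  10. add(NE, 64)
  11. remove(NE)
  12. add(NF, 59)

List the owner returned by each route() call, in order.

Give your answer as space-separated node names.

Answer: NA NA NB NA NA

Derivation:
Op 1: add NA@26 -> ring=[26:NA]
Op 2: route key 23: smallest pos >= 23 is 26 -> NA
Op 3: route key 34: none >= 34, wrap to smallest pos 26 -> NA
Op 4: add NB@6 -> ring=[6:NB,26:NA]
Op 5: route key 92: none >= 92, wrap to smallest pos 6 -> NB
Op 6: route key 12: smallest pos >= 12 is 26 -> NA
Op 7: route key 24: smallest pos >= 24 is 26 -> NA
Op 8: add NC@23 -> ring=[6:NB,23:NC,26:NA]
Op 9: add ND@53 -> ring=[6:NB,23:NC,26:NA,53:ND]
Op 10: add NE@64 -> ring=[6:NB,23:NC,26:NA,53:ND,64:NE]
Op 11: remove NE -> ring=[6:NB,23:NC,26:NA,53:ND]
Op 12: add NF@59 -> ring=[6:NB,23:NC,26:NA,53:ND,59:NF]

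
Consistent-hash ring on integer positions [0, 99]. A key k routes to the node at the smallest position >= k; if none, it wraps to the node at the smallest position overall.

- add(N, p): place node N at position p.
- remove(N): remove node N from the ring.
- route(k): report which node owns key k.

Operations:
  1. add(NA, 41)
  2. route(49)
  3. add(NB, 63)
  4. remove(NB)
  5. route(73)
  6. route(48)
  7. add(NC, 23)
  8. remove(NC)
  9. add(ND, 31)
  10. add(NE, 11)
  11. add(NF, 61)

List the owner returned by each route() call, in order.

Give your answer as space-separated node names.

Op 1: add NA@41 -> ring=[41:NA]
Op 2: route key 49: none >= 49, wrap to smallest pos 41 -> NA
Op 3: add NB@63 -> ring=[41:NA,63:NB]
Op 4: remove NB -> ring=[41:NA]
Op 5: route key 73: none >= 73, wrap to smallest pos 41 -> NA
Op 6: route key 48: none >= 48, wrap to smallest pos 41 -> NA
Op 7: add NC@23 -> ring=[23:NC,41:NA]
Op 8: remove NC -> ring=[41:NA]
Op 9: add ND@31 -> ring=[31:ND,41:NA]
Op 10: add NE@11 -> ring=[11:NE,31:ND,41:NA]
Op 11: add NF@61 -> ring=[11:NE,31:ND,41:NA,61:NF]

Answer: NA NA NA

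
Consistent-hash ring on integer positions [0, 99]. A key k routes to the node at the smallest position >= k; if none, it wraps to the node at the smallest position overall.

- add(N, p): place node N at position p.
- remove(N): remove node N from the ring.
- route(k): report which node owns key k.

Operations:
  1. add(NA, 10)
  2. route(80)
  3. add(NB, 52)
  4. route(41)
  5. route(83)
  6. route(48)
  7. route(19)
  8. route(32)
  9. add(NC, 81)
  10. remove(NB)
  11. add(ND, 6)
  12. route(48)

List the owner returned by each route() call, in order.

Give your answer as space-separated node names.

Answer: NA NB NA NB NB NB NC

Derivation:
Op 1: add NA@10 -> ring=[10:NA]
Op 2: route key 80: none >= 80, wrap to smallest pos 10 -> NA
Op 3: add NB@52 -> ring=[10:NA,52:NB]
Op 4: route key 41: smallest pos >= 41 is 52 -> NB
Op 5: route key 83: none >= 83, wrap to smallest pos 10 -> NA
Op 6: route key 48: smallest pos >= 48 is 52 -> NB
Op 7: route key 19: smallest pos >= 19 is 52 -> NB
Op 8: route key 32: smallest pos >= 32 is 52 -> NB
Op 9: add NC@81 -> ring=[10:NA,52:NB,81:NC]
Op 10: remove NB -> ring=[10:NA,81:NC]
Op 11: add ND@6 -> ring=[6:ND,10:NA,81:NC]
Op 12: route key 48: smallest pos >= 48 is 81 -> NC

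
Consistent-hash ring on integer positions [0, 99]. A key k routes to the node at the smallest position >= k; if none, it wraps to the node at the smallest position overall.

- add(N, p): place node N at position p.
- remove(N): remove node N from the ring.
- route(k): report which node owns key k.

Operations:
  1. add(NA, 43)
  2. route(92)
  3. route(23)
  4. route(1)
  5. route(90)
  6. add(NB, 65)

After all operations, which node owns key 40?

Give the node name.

Op 1: add NA@43 -> ring=[43:NA]
Op 2: route key 92: none >= 92, wrap to smallest pos 43 -> NA
Op 3: route key 23: smallest pos >= 23 is 43 -> NA
Op 4: route key 1: smallest pos >= 1 is 43 -> NA
Op 5: route key 90: none >= 90, wrap to smallest pos 43 -> NA
Op 6: add NB@65 -> ring=[43:NA,65:NB]
Final route key 40: smallest pos >= 40 is 43 -> NA

Answer: NA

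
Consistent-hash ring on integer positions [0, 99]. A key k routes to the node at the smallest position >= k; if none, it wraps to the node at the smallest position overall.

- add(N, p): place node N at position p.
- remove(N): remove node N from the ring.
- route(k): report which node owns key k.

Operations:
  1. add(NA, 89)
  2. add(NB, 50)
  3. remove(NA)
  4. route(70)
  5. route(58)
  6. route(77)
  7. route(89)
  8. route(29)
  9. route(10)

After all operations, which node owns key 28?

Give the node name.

Op 1: add NA@89 -> ring=[89:NA]
Op 2: add NB@50 -> ring=[50:NB,89:NA]
Op 3: remove NA -> ring=[50:NB]
Op 4: route key 70: none >= 70, wrap to smallest pos 50 -> NB
Op 5: route key 58: none >= 58, wrap to smallest pos 50 -> NB
Op 6: route key 77: none >= 77, wrap to smallest pos 50 -> NB
Op 7: route key 89: none >= 89, wrap to smallest pos 50 -> NB
Op 8: route key 29: smallest pos >= 29 is 50 -> NB
Op 9: route key 10: smallest pos >= 10 is 50 -> NB
Final route key 28: smallest pos >= 28 is 50 -> NB

Answer: NB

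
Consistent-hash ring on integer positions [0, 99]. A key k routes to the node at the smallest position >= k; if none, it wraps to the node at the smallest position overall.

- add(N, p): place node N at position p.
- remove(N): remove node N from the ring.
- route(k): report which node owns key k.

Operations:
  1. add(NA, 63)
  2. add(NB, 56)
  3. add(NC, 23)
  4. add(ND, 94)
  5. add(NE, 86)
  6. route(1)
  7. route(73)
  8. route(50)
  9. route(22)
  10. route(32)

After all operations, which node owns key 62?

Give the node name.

Op 1: add NA@63 -> ring=[63:NA]
Op 2: add NB@56 -> ring=[56:NB,63:NA]
Op 3: add NC@23 -> ring=[23:NC,56:NB,63:NA]
Op 4: add ND@94 -> ring=[23:NC,56:NB,63:NA,94:ND]
Op 5: add NE@86 -> ring=[23:NC,56:NB,63:NA,86:NE,94:ND]
Op 6: route key 1: smallest pos >= 1 is 23 -> NC
Op 7: route key 73: smallest pos >= 73 is 86 -> NE
Op 8: route key 50: smallest pos >= 50 is 56 -> NB
Op 9: route key 22: smallest pos >= 22 is 23 -> NC
Op 10: route key 32: smallest pos >= 32 is 56 -> NB
Final route key 62: smallest pos >= 62 is 63 -> NA

Answer: NA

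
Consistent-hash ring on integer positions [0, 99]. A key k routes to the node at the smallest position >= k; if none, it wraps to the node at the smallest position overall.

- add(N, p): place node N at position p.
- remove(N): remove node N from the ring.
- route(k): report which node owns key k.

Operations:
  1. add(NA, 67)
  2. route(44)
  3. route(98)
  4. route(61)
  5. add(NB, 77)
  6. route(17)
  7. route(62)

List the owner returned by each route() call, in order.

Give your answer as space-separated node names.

Op 1: add NA@67 -> ring=[67:NA]
Op 2: route key 44: smallest pos >= 44 is 67 -> NA
Op 3: route key 98: none >= 98, wrap to smallest pos 67 -> NA
Op 4: route key 61: smallest pos >= 61 is 67 -> NA
Op 5: add NB@77 -> ring=[67:NA,77:NB]
Op 6: route key 17: smallest pos >= 17 is 67 -> NA
Op 7: route key 62: smallest pos >= 62 is 67 -> NA

Answer: NA NA NA NA NA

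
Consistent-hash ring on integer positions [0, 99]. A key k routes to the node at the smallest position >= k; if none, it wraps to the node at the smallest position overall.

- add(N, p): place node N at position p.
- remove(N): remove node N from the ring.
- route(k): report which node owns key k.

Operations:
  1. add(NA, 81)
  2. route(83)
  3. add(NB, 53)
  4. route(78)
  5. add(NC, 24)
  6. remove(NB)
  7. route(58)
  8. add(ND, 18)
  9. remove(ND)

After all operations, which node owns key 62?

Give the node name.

Answer: NA

Derivation:
Op 1: add NA@81 -> ring=[81:NA]
Op 2: route key 83: none >= 83, wrap to smallest pos 81 -> NA
Op 3: add NB@53 -> ring=[53:NB,81:NA]
Op 4: route key 78: smallest pos >= 78 is 81 -> NA
Op 5: add NC@24 -> ring=[24:NC,53:NB,81:NA]
Op 6: remove NB -> ring=[24:NC,81:NA]
Op 7: route key 58: smallest pos >= 58 is 81 -> NA
Op 8: add ND@18 -> ring=[18:ND,24:NC,81:NA]
Op 9: remove ND -> ring=[24:NC,81:NA]
Final route key 62: smallest pos >= 62 is 81 -> NA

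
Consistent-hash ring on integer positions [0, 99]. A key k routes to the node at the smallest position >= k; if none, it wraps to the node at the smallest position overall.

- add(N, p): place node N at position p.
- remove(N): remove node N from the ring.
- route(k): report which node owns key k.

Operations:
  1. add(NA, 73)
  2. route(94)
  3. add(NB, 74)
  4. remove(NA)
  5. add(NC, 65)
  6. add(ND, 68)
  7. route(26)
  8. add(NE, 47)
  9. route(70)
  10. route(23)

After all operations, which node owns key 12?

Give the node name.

Op 1: add NA@73 -> ring=[73:NA]
Op 2: route key 94: none >= 94, wrap to smallest pos 73 -> NA
Op 3: add NB@74 -> ring=[73:NA,74:NB]
Op 4: remove NA -> ring=[74:NB]
Op 5: add NC@65 -> ring=[65:NC,74:NB]
Op 6: add ND@68 -> ring=[65:NC,68:ND,74:NB]
Op 7: route key 26: smallest pos >= 26 is 65 -> NC
Op 8: add NE@47 -> ring=[47:NE,65:NC,68:ND,74:NB]
Op 9: route key 70: smallest pos >= 70 is 74 -> NB
Op 10: route key 23: smallest pos >= 23 is 47 -> NE
Final route key 12: smallest pos >= 12 is 47 -> NE

Answer: NE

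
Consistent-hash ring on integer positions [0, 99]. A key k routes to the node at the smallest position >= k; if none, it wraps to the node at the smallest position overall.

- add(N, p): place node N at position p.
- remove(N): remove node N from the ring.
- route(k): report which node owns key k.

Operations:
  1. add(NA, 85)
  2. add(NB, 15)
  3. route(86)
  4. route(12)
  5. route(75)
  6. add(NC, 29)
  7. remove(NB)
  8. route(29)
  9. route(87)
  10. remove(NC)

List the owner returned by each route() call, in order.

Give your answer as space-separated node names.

Answer: NB NB NA NC NC

Derivation:
Op 1: add NA@85 -> ring=[85:NA]
Op 2: add NB@15 -> ring=[15:NB,85:NA]
Op 3: route key 86: none >= 86, wrap to smallest pos 15 -> NB
Op 4: route key 12: smallest pos >= 12 is 15 -> NB
Op 5: route key 75: smallest pos >= 75 is 85 -> NA
Op 6: add NC@29 -> ring=[15:NB,29:NC,85:NA]
Op 7: remove NB -> ring=[29:NC,85:NA]
Op 8: route key 29: smallest pos >= 29 is 29 -> NC
Op 9: route key 87: none >= 87, wrap to smallest pos 29 -> NC
Op 10: remove NC -> ring=[85:NA]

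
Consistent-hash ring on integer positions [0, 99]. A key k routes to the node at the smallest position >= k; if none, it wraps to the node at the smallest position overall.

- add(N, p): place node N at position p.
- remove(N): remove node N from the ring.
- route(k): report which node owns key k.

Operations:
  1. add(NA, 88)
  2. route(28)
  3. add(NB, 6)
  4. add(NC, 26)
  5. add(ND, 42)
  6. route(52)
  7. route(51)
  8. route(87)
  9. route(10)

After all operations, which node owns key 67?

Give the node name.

Op 1: add NA@88 -> ring=[88:NA]
Op 2: route key 28: smallest pos >= 28 is 88 -> NA
Op 3: add NB@6 -> ring=[6:NB,88:NA]
Op 4: add NC@26 -> ring=[6:NB,26:NC,88:NA]
Op 5: add ND@42 -> ring=[6:NB,26:NC,42:ND,88:NA]
Op 6: route key 52: smallest pos >= 52 is 88 -> NA
Op 7: route key 51: smallest pos >= 51 is 88 -> NA
Op 8: route key 87: smallest pos >= 87 is 88 -> NA
Op 9: route key 10: smallest pos >= 10 is 26 -> NC
Final route key 67: smallest pos >= 67 is 88 -> NA

Answer: NA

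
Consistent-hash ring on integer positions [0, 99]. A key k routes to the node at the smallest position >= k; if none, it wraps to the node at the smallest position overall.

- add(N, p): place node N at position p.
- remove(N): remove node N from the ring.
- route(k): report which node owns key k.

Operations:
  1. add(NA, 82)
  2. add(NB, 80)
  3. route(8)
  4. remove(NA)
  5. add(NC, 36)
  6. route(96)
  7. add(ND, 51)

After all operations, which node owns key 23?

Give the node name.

Answer: NC

Derivation:
Op 1: add NA@82 -> ring=[82:NA]
Op 2: add NB@80 -> ring=[80:NB,82:NA]
Op 3: route key 8: smallest pos >= 8 is 80 -> NB
Op 4: remove NA -> ring=[80:NB]
Op 5: add NC@36 -> ring=[36:NC,80:NB]
Op 6: route key 96: none >= 96, wrap to smallest pos 36 -> NC
Op 7: add ND@51 -> ring=[36:NC,51:ND,80:NB]
Final route key 23: smallest pos >= 23 is 36 -> NC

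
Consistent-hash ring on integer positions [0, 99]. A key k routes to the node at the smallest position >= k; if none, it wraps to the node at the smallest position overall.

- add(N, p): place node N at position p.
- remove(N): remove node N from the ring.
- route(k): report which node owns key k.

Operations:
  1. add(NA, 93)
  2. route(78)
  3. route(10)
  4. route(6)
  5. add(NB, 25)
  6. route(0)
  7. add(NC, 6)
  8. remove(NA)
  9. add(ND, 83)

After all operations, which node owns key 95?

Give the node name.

Op 1: add NA@93 -> ring=[93:NA]
Op 2: route key 78: smallest pos >= 78 is 93 -> NA
Op 3: route key 10: smallest pos >= 10 is 93 -> NA
Op 4: route key 6: smallest pos >= 6 is 93 -> NA
Op 5: add NB@25 -> ring=[25:NB,93:NA]
Op 6: route key 0: smallest pos >= 0 is 25 -> NB
Op 7: add NC@6 -> ring=[6:NC,25:NB,93:NA]
Op 8: remove NA -> ring=[6:NC,25:NB]
Op 9: add ND@83 -> ring=[6:NC,25:NB,83:ND]
Final route key 95: none >= 95, wrap to smallest pos 6 -> NC

Answer: NC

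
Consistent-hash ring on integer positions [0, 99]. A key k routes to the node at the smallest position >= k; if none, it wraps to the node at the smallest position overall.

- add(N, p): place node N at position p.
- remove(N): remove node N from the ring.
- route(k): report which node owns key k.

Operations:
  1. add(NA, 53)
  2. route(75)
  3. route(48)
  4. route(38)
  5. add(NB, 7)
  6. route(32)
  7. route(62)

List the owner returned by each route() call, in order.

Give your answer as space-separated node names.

Answer: NA NA NA NA NB

Derivation:
Op 1: add NA@53 -> ring=[53:NA]
Op 2: route key 75: none >= 75, wrap to smallest pos 53 -> NA
Op 3: route key 48: smallest pos >= 48 is 53 -> NA
Op 4: route key 38: smallest pos >= 38 is 53 -> NA
Op 5: add NB@7 -> ring=[7:NB,53:NA]
Op 6: route key 32: smallest pos >= 32 is 53 -> NA
Op 7: route key 62: none >= 62, wrap to smallest pos 7 -> NB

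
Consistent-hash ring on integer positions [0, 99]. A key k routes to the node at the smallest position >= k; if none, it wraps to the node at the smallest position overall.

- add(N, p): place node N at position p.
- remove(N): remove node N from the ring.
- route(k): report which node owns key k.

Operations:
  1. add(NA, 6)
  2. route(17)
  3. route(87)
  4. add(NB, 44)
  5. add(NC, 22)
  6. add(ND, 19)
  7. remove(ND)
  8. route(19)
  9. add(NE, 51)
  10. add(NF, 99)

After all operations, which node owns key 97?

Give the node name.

Op 1: add NA@6 -> ring=[6:NA]
Op 2: route key 17: none >= 17, wrap to smallest pos 6 -> NA
Op 3: route key 87: none >= 87, wrap to smallest pos 6 -> NA
Op 4: add NB@44 -> ring=[6:NA,44:NB]
Op 5: add NC@22 -> ring=[6:NA,22:NC,44:NB]
Op 6: add ND@19 -> ring=[6:NA,19:ND,22:NC,44:NB]
Op 7: remove ND -> ring=[6:NA,22:NC,44:NB]
Op 8: route key 19: smallest pos >= 19 is 22 -> NC
Op 9: add NE@51 -> ring=[6:NA,22:NC,44:NB,51:NE]
Op 10: add NF@99 -> ring=[6:NA,22:NC,44:NB,51:NE,99:NF]
Final route key 97: smallest pos >= 97 is 99 -> NF

Answer: NF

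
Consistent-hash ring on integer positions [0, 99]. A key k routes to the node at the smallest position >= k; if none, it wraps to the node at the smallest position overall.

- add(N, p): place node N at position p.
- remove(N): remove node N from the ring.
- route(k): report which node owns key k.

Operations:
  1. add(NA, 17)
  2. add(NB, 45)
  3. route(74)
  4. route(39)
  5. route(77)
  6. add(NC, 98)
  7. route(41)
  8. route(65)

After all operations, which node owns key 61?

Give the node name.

Op 1: add NA@17 -> ring=[17:NA]
Op 2: add NB@45 -> ring=[17:NA,45:NB]
Op 3: route key 74: none >= 74, wrap to smallest pos 17 -> NA
Op 4: route key 39: smallest pos >= 39 is 45 -> NB
Op 5: route key 77: none >= 77, wrap to smallest pos 17 -> NA
Op 6: add NC@98 -> ring=[17:NA,45:NB,98:NC]
Op 7: route key 41: smallest pos >= 41 is 45 -> NB
Op 8: route key 65: smallest pos >= 65 is 98 -> NC
Final route key 61: smallest pos >= 61 is 98 -> NC

Answer: NC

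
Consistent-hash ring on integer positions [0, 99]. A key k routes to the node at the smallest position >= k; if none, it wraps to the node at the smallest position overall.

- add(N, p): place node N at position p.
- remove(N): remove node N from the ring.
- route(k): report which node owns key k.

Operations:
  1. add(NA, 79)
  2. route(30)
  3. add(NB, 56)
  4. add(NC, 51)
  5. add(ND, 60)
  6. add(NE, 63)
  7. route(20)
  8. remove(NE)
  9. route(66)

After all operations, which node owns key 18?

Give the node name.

Op 1: add NA@79 -> ring=[79:NA]
Op 2: route key 30: smallest pos >= 30 is 79 -> NA
Op 3: add NB@56 -> ring=[56:NB,79:NA]
Op 4: add NC@51 -> ring=[51:NC,56:NB,79:NA]
Op 5: add ND@60 -> ring=[51:NC,56:NB,60:ND,79:NA]
Op 6: add NE@63 -> ring=[51:NC,56:NB,60:ND,63:NE,79:NA]
Op 7: route key 20: smallest pos >= 20 is 51 -> NC
Op 8: remove NE -> ring=[51:NC,56:NB,60:ND,79:NA]
Op 9: route key 66: smallest pos >= 66 is 79 -> NA
Final route key 18: smallest pos >= 18 is 51 -> NC

Answer: NC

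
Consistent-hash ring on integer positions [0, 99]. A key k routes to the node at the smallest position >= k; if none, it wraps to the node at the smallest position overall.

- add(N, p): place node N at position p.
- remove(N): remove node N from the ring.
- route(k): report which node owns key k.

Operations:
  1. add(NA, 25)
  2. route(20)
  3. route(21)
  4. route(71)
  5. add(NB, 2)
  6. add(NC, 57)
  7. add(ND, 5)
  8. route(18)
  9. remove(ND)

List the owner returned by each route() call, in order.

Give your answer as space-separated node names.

Answer: NA NA NA NA

Derivation:
Op 1: add NA@25 -> ring=[25:NA]
Op 2: route key 20: smallest pos >= 20 is 25 -> NA
Op 3: route key 21: smallest pos >= 21 is 25 -> NA
Op 4: route key 71: none >= 71, wrap to smallest pos 25 -> NA
Op 5: add NB@2 -> ring=[2:NB,25:NA]
Op 6: add NC@57 -> ring=[2:NB,25:NA,57:NC]
Op 7: add ND@5 -> ring=[2:NB,5:ND,25:NA,57:NC]
Op 8: route key 18: smallest pos >= 18 is 25 -> NA
Op 9: remove ND -> ring=[2:NB,25:NA,57:NC]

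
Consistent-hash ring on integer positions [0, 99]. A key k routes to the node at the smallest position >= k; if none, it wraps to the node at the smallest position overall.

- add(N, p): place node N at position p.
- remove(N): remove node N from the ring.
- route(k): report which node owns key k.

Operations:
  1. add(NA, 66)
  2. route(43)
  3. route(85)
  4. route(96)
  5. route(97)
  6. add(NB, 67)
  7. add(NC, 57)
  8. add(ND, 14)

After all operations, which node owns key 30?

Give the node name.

Op 1: add NA@66 -> ring=[66:NA]
Op 2: route key 43: smallest pos >= 43 is 66 -> NA
Op 3: route key 85: none >= 85, wrap to smallest pos 66 -> NA
Op 4: route key 96: none >= 96, wrap to smallest pos 66 -> NA
Op 5: route key 97: none >= 97, wrap to smallest pos 66 -> NA
Op 6: add NB@67 -> ring=[66:NA,67:NB]
Op 7: add NC@57 -> ring=[57:NC,66:NA,67:NB]
Op 8: add ND@14 -> ring=[14:ND,57:NC,66:NA,67:NB]
Final route key 30: smallest pos >= 30 is 57 -> NC

Answer: NC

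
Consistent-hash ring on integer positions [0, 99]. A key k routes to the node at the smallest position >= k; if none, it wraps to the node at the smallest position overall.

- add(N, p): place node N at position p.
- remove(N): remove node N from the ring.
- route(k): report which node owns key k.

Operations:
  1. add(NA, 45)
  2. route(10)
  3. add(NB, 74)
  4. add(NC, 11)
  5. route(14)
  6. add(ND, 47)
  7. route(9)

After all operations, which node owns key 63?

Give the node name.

Answer: NB

Derivation:
Op 1: add NA@45 -> ring=[45:NA]
Op 2: route key 10: smallest pos >= 10 is 45 -> NA
Op 3: add NB@74 -> ring=[45:NA,74:NB]
Op 4: add NC@11 -> ring=[11:NC,45:NA,74:NB]
Op 5: route key 14: smallest pos >= 14 is 45 -> NA
Op 6: add ND@47 -> ring=[11:NC,45:NA,47:ND,74:NB]
Op 7: route key 9: smallest pos >= 9 is 11 -> NC
Final route key 63: smallest pos >= 63 is 74 -> NB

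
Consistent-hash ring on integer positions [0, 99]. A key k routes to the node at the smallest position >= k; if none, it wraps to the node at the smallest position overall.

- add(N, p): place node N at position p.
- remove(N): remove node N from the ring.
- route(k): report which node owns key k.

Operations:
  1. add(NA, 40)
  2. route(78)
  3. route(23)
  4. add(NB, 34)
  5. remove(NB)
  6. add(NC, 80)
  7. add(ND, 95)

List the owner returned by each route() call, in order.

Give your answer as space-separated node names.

Answer: NA NA

Derivation:
Op 1: add NA@40 -> ring=[40:NA]
Op 2: route key 78: none >= 78, wrap to smallest pos 40 -> NA
Op 3: route key 23: smallest pos >= 23 is 40 -> NA
Op 4: add NB@34 -> ring=[34:NB,40:NA]
Op 5: remove NB -> ring=[40:NA]
Op 6: add NC@80 -> ring=[40:NA,80:NC]
Op 7: add ND@95 -> ring=[40:NA,80:NC,95:ND]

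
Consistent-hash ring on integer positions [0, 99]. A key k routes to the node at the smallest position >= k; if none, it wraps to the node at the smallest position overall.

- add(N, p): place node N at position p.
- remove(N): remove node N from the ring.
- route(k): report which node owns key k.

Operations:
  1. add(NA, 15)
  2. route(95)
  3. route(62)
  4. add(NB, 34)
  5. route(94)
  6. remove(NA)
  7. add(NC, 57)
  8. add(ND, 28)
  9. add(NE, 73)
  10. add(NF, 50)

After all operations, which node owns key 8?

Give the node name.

Answer: ND

Derivation:
Op 1: add NA@15 -> ring=[15:NA]
Op 2: route key 95: none >= 95, wrap to smallest pos 15 -> NA
Op 3: route key 62: none >= 62, wrap to smallest pos 15 -> NA
Op 4: add NB@34 -> ring=[15:NA,34:NB]
Op 5: route key 94: none >= 94, wrap to smallest pos 15 -> NA
Op 6: remove NA -> ring=[34:NB]
Op 7: add NC@57 -> ring=[34:NB,57:NC]
Op 8: add ND@28 -> ring=[28:ND,34:NB,57:NC]
Op 9: add NE@73 -> ring=[28:ND,34:NB,57:NC,73:NE]
Op 10: add NF@50 -> ring=[28:ND,34:NB,50:NF,57:NC,73:NE]
Final route key 8: smallest pos >= 8 is 28 -> ND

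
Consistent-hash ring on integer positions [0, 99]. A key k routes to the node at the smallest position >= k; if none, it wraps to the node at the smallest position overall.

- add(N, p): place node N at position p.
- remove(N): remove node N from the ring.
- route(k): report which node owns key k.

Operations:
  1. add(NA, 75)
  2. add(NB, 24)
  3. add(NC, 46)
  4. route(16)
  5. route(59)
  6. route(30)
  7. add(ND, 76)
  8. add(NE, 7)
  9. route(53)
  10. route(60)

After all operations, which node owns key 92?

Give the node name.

Answer: NE

Derivation:
Op 1: add NA@75 -> ring=[75:NA]
Op 2: add NB@24 -> ring=[24:NB,75:NA]
Op 3: add NC@46 -> ring=[24:NB,46:NC,75:NA]
Op 4: route key 16: smallest pos >= 16 is 24 -> NB
Op 5: route key 59: smallest pos >= 59 is 75 -> NA
Op 6: route key 30: smallest pos >= 30 is 46 -> NC
Op 7: add ND@76 -> ring=[24:NB,46:NC,75:NA,76:ND]
Op 8: add NE@7 -> ring=[7:NE,24:NB,46:NC,75:NA,76:ND]
Op 9: route key 53: smallest pos >= 53 is 75 -> NA
Op 10: route key 60: smallest pos >= 60 is 75 -> NA
Final route key 92: none >= 92, wrap to smallest pos 7 -> NE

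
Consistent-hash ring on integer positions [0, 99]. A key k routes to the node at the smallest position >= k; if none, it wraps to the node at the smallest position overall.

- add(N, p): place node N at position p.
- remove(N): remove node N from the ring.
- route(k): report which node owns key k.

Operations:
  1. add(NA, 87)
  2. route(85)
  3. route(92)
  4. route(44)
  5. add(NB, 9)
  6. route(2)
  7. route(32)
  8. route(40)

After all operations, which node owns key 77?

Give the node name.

Op 1: add NA@87 -> ring=[87:NA]
Op 2: route key 85: smallest pos >= 85 is 87 -> NA
Op 3: route key 92: none >= 92, wrap to smallest pos 87 -> NA
Op 4: route key 44: smallest pos >= 44 is 87 -> NA
Op 5: add NB@9 -> ring=[9:NB,87:NA]
Op 6: route key 2: smallest pos >= 2 is 9 -> NB
Op 7: route key 32: smallest pos >= 32 is 87 -> NA
Op 8: route key 40: smallest pos >= 40 is 87 -> NA
Final route key 77: smallest pos >= 77 is 87 -> NA

Answer: NA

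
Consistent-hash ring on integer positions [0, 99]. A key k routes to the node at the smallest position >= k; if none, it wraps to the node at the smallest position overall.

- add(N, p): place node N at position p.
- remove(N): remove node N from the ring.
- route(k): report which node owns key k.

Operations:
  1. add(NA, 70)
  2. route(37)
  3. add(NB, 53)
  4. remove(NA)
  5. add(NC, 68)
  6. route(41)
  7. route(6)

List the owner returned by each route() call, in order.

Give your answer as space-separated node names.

Op 1: add NA@70 -> ring=[70:NA]
Op 2: route key 37: smallest pos >= 37 is 70 -> NA
Op 3: add NB@53 -> ring=[53:NB,70:NA]
Op 4: remove NA -> ring=[53:NB]
Op 5: add NC@68 -> ring=[53:NB,68:NC]
Op 6: route key 41: smallest pos >= 41 is 53 -> NB
Op 7: route key 6: smallest pos >= 6 is 53 -> NB

Answer: NA NB NB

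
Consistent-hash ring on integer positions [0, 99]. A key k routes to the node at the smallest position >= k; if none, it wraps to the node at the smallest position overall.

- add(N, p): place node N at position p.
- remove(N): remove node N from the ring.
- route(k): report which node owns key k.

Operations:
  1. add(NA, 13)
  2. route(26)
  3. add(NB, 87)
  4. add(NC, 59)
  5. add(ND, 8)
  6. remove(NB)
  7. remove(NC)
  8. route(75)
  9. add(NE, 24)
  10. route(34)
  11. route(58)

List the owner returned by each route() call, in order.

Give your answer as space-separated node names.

Answer: NA ND ND ND

Derivation:
Op 1: add NA@13 -> ring=[13:NA]
Op 2: route key 26: none >= 26, wrap to smallest pos 13 -> NA
Op 3: add NB@87 -> ring=[13:NA,87:NB]
Op 4: add NC@59 -> ring=[13:NA,59:NC,87:NB]
Op 5: add ND@8 -> ring=[8:ND,13:NA,59:NC,87:NB]
Op 6: remove NB -> ring=[8:ND,13:NA,59:NC]
Op 7: remove NC -> ring=[8:ND,13:NA]
Op 8: route key 75: none >= 75, wrap to smallest pos 8 -> ND
Op 9: add NE@24 -> ring=[8:ND,13:NA,24:NE]
Op 10: route key 34: none >= 34, wrap to smallest pos 8 -> ND
Op 11: route key 58: none >= 58, wrap to smallest pos 8 -> ND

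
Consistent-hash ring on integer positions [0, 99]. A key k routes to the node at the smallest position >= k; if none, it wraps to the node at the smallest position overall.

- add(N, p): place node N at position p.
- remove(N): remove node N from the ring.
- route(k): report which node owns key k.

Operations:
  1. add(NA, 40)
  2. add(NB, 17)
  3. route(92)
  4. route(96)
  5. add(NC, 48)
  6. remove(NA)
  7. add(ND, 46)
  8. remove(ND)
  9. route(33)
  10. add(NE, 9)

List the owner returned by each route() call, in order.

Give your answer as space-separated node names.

Op 1: add NA@40 -> ring=[40:NA]
Op 2: add NB@17 -> ring=[17:NB,40:NA]
Op 3: route key 92: none >= 92, wrap to smallest pos 17 -> NB
Op 4: route key 96: none >= 96, wrap to smallest pos 17 -> NB
Op 5: add NC@48 -> ring=[17:NB,40:NA,48:NC]
Op 6: remove NA -> ring=[17:NB,48:NC]
Op 7: add ND@46 -> ring=[17:NB,46:ND,48:NC]
Op 8: remove ND -> ring=[17:NB,48:NC]
Op 9: route key 33: smallest pos >= 33 is 48 -> NC
Op 10: add NE@9 -> ring=[9:NE,17:NB,48:NC]

Answer: NB NB NC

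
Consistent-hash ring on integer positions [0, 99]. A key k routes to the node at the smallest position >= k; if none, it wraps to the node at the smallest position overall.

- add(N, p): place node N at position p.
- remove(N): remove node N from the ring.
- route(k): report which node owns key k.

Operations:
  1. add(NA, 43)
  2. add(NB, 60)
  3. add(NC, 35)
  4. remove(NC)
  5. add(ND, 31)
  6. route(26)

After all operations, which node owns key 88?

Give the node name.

Op 1: add NA@43 -> ring=[43:NA]
Op 2: add NB@60 -> ring=[43:NA,60:NB]
Op 3: add NC@35 -> ring=[35:NC,43:NA,60:NB]
Op 4: remove NC -> ring=[43:NA,60:NB]
Op 5: add ND@31 -> ring=[31:ND,43:NA,60:NB]
Op 6: route key 26: smallest pos >= 26 is 31 -> ND
Final route key 88: none >= 88, wrap to smallest pos 31 -> ND

Answer: ND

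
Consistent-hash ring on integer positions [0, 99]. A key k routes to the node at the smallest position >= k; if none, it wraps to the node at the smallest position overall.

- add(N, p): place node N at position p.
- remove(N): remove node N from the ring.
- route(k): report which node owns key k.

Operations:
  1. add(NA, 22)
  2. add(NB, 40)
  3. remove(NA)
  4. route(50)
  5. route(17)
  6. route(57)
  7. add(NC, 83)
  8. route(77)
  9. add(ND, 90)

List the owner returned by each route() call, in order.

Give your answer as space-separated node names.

Op 1: add NA@22 -> ring=[22:NA]
Op 2: add NB@40 -> ring=[22:NA,40:NB]
Op 3: remove NA -> ring=[40:NB]
Op 4: route key 50: none >= 50, wrap to smallest pos 40 -> NB
Op 5: route key 17: smallest pos >= 17 is 40 -> NB
Op 6: route key 57: none >= 57, wrap to smallest pos 40 -> NB
Op 7: add NC@83 -> ring=[40:NB,83:NC]
Op 8: route key 77: smallest pos >= 77 is 83 -> NC
Op 9: add ND@90 -> ring=[40:NB,83:NC,90:ND]

Answer: NB NB NB NC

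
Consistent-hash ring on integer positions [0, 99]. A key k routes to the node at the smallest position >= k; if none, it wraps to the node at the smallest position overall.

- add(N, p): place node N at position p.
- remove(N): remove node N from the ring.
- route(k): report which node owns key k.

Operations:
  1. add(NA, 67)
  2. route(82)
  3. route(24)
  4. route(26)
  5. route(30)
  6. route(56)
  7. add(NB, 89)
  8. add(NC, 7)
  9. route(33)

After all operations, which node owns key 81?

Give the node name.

Op 1: add NA@67 -> ring=[67:NA]
Op 2: route key 82: none >= 82, wrap to smallest pos 67 -> NA
Op 3: route key 24: smallest pos >= 24 is 67 -> NA
Op 4: route key 26: smallest pos >= 26 is 67 -> NA
Op 5: route key 30: smallest pos >= 30 is 67 -> NA
Op 6: route key 56: smallest pos >= 56 is 67 -> NA
Op 7: add NB@89 -> ring=[67:NA,89:NB]
Op 8: add NC@7 -> ring=[7:NC,67:NA,89:NB]
Op 9: route key 33: smallest pos >= 33 is 67 -> NA
Final route key 81: smallest pos >= 81 is 89 -> NB

Answer: NB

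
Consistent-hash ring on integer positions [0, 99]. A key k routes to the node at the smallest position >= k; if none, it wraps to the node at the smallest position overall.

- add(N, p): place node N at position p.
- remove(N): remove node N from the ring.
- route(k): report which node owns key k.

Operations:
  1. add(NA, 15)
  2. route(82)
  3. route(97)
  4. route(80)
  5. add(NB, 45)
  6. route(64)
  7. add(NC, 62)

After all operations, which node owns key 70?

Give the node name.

Answer: NA

Derivation:
Op 1: add NA@15 -> ring=[15:NA]
Op 2: route key 82: none >= 82, wrap to smallest pos 15 -> NA
Op 3: route key 97: none >= 97, wrap to smallest pos 15 -> NA
Op 4: route key 80: none >= 80, wrap to smallest pos 15 -> NA
Op 5: add NB@45 -> ring=[15:NA,45:NB]
Op 6: route key 64: none >= 64, wrap to smallest pos 15 -> NA
Op 7: add NC@62 -> ring=[15:NA,45:NB,62:NC]
Final route key 70: none >= 70, wrap to smallest pos 15 -> NA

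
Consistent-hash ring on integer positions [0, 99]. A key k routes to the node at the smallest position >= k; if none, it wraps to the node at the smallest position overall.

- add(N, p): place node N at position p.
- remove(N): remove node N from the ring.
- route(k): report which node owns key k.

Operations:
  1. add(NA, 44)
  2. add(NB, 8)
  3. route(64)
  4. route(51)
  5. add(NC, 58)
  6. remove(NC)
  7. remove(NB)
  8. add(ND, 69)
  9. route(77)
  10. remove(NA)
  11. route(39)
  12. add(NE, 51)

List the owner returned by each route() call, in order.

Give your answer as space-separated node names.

Answer: NB NB NA ND

Derivation:
Op 1: add NA@44 -> ring=[44:NA]
Op 2: add NB@8 -> ring=[8:NB,44:NA]
Op 3: route key 64: none >= 64, wrap to smallest pos 8 -> NB
Op 4: route key 51: none >= 51, wrap to smallest pos 8 -> NB
Op 5: add NC@58 -> ring=[8:NB,44:NA,58:NC]
Op 6: remove NC -> ring=[8:NB,44:NA]
Op 7: remove NB -> ring=[44:NA]
Op 8: add ND@69 -> ring=[44:NA,69:ND]
Op 9: route key 77: none >= 77, wrap to smallest pos 44 -> NA
Op 10: remove NA -> ring=[69:ND]
Op 11: route key 39: smallest pos >= 39 is 69 -> ND
Op 12: add NE@51 -> ring=[51:NE,69:ND]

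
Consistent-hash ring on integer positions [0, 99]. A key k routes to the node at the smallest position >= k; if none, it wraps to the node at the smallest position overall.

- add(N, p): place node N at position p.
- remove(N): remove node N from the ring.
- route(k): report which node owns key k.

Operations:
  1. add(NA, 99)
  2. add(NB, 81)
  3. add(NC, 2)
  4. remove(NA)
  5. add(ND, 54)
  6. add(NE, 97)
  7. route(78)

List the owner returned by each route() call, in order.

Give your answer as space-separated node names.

Answer: NB

Derivation:
Op 1: add NA@99 -> ring=[99:NA]
Op 2: add NB@81 -> ring=[81:NB,99:NA]
Op 3: add NC@2 -> ring=[2:NC,81:NB,99:NA]
Op 4: remove NA -> ring=[2:NC,81:NB]
Op 5: add ND@54 -> ring=[2:NC,54:ND,81:NB]
Op 6: add NE@97 -> ring=[2:NC,54:ND,81:NB,97:NE]
Op 7: route key 78: smallest pos >= 78 is 81 -> NB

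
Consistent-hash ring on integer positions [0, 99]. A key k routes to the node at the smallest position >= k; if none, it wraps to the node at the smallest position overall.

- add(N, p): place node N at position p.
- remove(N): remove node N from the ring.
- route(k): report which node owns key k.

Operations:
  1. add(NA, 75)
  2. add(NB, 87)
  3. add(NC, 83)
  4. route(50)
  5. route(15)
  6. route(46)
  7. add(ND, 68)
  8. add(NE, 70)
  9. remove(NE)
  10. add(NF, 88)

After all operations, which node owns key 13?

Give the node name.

Answer: ND

Derivation:
Op 1: add NA@75 -> ring=[75:NA]
Op 2: add NB@87 -> ring=[75:NA,87:NB]
Op 3: add NC@83 -> ring=[75:NA,83:NC,87:NB]
Op 4: route key 50: smallest pos >= 50 is 75 -> NA
Op 5: route key 15: smallest pos >= 15 is 75 -> NA
Op 6: route key 46: smallest pos >= 46 is 75 -> NA
Op 7: add ND@68 -> ring=[68:ND,75:NA,83:NC,87:NB]
Op 8: add NE@70 -> ring=[68:ND,70:NE,75:NA,83:NC,87:NB]
Op 9: remove NE -> ring=[68:ND,75:NA,83:NC,87:NB]
Op 10: add NF@88 -> ring=[68:ND,75:NA,83:NC,87:NB,88:NF]
Final route key 13: smallest pos >= 13 is 68 -> ND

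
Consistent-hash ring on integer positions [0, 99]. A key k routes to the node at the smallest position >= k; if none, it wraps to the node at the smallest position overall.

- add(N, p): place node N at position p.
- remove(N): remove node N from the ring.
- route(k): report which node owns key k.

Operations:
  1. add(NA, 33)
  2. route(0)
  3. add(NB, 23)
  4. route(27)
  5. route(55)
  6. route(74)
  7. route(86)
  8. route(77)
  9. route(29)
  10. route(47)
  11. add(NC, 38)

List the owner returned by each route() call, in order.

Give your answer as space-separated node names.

Answer: NA NA NB NB NB NB NA NB

Derivation:
Op 1: add NA@33 -> ring=[33:NA]
Op 2: route key 0: smallest pos >= 0 is 33 -> NA
Op 3: add NB@23 -> ring=[23:NB,33:NA]
Op 4: route key 27: smallest pos >= 27 is 33 -> NA
Op 5: route key 55: none >= 55, wrap to smallest pos 23 -> NB
Op 6: route key 74: none >= 74, wrap to smallest pos 23 -> NB
Op 7: route key 86: none >= 86, wrap to smallest pos 23 -> NB
Op 8: route key 77: none >= 77, wrap to smallest pos 23 -> NB
Op 9: route key 29: smallest pos >= 29 is 33 -> NA
Op 10: route key 47: none >= 47, wrap to smallest pos 23 -> NB
Op 11: add NC@38 -> ring=[23:NB,33:NA,38:NC]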